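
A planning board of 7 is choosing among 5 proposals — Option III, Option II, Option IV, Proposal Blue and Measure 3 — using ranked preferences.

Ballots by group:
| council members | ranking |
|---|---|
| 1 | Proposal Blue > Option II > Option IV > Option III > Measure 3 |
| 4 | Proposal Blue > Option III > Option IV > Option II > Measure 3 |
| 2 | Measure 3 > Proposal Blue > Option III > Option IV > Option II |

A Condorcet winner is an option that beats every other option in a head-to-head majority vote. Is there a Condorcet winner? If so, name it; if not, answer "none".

Head-to-head results (7 council members):
Option III vs Option II: 6 to 1, Option III.
Option III vs Option IV: Option III is ranked higher on 4+2 = 6 ballots, Option IV on 1. Option III wins 6–1.
Option III vs Proposal Blue: 0 to 7, Proposal Blue.
Option III vs Measure 3: Option III is ranked higher on 1+4 = 5 ballots, Measure 3 on 2. Option III wins 5–2.
Option II vs Option IV: Option II is ranked higher on 1 ballot, Option IV on 6. Option IV wins 6–1.
Option II vs Proposal Blue: 0 to 7, Proposal Blue.
Option II vs Measure 3: 1+4 = 5 for Option II, 2 for Measure 3 — Option II by 5–2.
Option IV vs Proposal Blue: Option IV is ranked higher on 0 ballots, Proposal Blue on 7. Proposal Blue wins 7–0.
Option IV vs Measure 3: Option IV is ranked higher on 1+4 = 5 ballots, Measure 3 on 2. Option IV wins 5–2.
Proposal Blue vs Measure 3: 5 to 2, Proposal Blue.
Proposal Blue beats each of Option III, Option II, Option IV, Measure 3 — Proposal Blue is the Condorcet winner.

Proposal Blue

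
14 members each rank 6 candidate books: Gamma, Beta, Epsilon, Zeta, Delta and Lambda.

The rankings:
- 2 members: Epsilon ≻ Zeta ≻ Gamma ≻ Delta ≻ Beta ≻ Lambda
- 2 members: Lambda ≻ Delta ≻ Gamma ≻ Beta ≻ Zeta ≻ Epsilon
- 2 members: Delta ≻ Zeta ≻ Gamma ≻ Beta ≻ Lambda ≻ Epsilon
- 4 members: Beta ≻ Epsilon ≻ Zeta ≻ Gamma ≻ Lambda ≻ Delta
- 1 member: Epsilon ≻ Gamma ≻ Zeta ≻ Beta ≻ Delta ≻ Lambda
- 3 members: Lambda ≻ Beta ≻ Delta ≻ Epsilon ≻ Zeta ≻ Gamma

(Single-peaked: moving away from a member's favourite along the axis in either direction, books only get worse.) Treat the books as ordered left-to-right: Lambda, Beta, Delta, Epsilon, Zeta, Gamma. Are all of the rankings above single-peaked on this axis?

no

Axis positions: Lambda=1, Beta=2, Delta=3, Epsilon=4, Zeta=5, Gamma=6.
Type 1 (peak Epsilon at position 4): ranking walks positions 4-5-6-3-2-1, expanding outward from the peak — single-peaked.
Type 2: ranking walks positions 1-3-6-2-5-4; Delta is ranked above Beta even though Beta lies between Delta and the peak Lambda on the axis — preferences dip and rise again. Not single-peaked.
Type 3: ranking walks positions 3-5-6-2-1-4; Zeta is ranked above Epsilon even though Epsilon lies between Zeta and the peak Delta on the axis — preferences dip and rise again. Not single-peaked.
Type 4: ranking walks positions 2-4-5-6-1-3; Epsilon is ranked above Delta even though Delta lies between Epsilon and the peak Beta on the axis — preferences dip and rise again. Not single-peaked.
Type 5: ranking walks positions 4-6-5-2-3-1; Gamma is ranked above Zeta even though Zeta lies between Gamma and the peak Epsilon on the axis — preferences dip and rise again. Not single-peaked.
Type 6 (peak Lambda at position 1): ranking walks positions 1-2-3-4-5-6, expanding outward from the peak — single-peaked.
Type 2 violates single-peakedness, so the profile is not single-peaked on this axis.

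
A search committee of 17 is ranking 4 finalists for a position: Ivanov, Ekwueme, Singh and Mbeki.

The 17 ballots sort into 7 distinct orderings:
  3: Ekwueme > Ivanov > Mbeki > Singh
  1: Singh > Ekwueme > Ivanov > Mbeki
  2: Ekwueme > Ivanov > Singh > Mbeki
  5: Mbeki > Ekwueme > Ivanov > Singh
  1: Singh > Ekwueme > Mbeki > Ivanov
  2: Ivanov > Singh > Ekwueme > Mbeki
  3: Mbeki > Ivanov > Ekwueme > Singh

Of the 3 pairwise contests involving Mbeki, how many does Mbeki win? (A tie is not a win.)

Mbeki against each rival (17 committee members):
Mbeki vs Ivanov: 9 to 8, Mbeki.
Mbeki–Ekwueme: Ekwueme 9–8.
Mbeki vs Singh: Mbeki preferred on 3+5+3 = 11 ballots; Mbeki wins 11–6.
Mbeki beats Ivanov, Singh; loses to Ekwueme — 2 pairwise wins.

2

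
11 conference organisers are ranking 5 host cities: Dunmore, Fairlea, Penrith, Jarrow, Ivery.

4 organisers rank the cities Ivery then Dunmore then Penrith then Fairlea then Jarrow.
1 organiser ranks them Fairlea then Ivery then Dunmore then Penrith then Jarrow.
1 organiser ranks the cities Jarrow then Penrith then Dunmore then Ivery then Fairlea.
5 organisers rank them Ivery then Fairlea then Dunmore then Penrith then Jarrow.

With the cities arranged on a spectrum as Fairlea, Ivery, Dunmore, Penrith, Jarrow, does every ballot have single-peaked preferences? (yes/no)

Axis positions: Fairlea=1, Ivery=2, Dunmore=3, Penrith=4, Jarrow=5.
Group 1 (peak Ivery at position 2): ranking walks positions 2-3-4-1-5, expanding outward from the peak — single-peaked.
Group 2 (peak Fairlea at position 1): ranking walks positions 1-2-3-4-5, expanding outward from the peak — single-peaked.
Group 3 (peak Jarrow at position 5): ranking walks positions 5-4-3-2-1, expanding outward from the peak — single-peaked.
Group 4 (peak Ivery at position 2): ranking walks positions 2-1-3-4-5, expanding outward from the peak — single-peaked.
Every ranking is single-peaked on this axis.

yes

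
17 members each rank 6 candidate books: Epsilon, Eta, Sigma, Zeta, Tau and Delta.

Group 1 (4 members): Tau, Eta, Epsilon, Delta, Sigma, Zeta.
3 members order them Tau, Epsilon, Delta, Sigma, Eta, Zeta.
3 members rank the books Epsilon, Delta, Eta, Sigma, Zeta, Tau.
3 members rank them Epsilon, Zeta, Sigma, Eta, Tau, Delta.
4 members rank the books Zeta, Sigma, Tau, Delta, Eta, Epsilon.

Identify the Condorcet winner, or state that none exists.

none

Check each pair by majority over 17 ballots:
Epsilon vs Eta: 3+3+3 = 9 for Epsilon, 8 for Eta — Epsilon by 9–8.
Epsilon vs Sigma: Epsilon, 13–4.
Epsilon vs Zeta: Epsilon wins 13–4.
Epsilon–Tau: Tau 11–6.
Epsilon vs Delta: Epsilon wins 13–4.
Eta–Sigma: Sigma 10–7.
Eta vs Zeta: Eta, 10–7.
Eta–Tau: Tau 11–6.
Eta vs Delta: 4+3 = 7 for Eta, 10 for Delta — Delta by 10–7.
Sigma vs Zeta: Sigma wins 10–7.
Sigma vs Tau: Sigma wins 10–7.
Sigma vs Delta: Delta wins 10–7.
Zeta vs Tau: Zeta is ranked higher on 3+3+4 = 10 ballots, Tau on 7. Zeta wins 10–7.
Zeta vs Delta: Zeta preferred on 3+4 = 7 ballots; Delta wins 10–7.
Tau vs Delta: Tau is ranked higher on 4+3+3+4 = 14 ballots, Delta on 3. Tau wins 14–3.
No book is unbeaten: Epsilon loses to Tau; Eta loses to Epsilon; Sigma loses to Epsilon; Zeta loses to Epsilon; Tau loses to Sigma; Delta loses to Epsilon. In particular Epsilon beats Sigma beats Tau beats Epsilon is a majority cycle — no Condorcet winner exists.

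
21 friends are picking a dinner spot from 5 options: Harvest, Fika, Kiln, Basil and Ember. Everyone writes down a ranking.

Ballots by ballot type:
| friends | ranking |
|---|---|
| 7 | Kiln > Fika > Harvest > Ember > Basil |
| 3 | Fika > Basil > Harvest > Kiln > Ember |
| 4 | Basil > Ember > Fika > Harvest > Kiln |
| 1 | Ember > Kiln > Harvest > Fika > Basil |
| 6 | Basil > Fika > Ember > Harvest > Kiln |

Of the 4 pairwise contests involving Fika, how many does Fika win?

Fika against each rival (21 friends):
Fika vs Harvest: Fika preferred on 7+3+4+6 = 20 ballots; Fika wins 20–1.
Fika vs Kiln: Fika, 13–8.
Fika vs Basil: Fika, 11–10.
Fika vs Ember: Fika, 16–5.
Fika beats Harvest, Kiln, Basil, Ember — 4 pairwise wins.

4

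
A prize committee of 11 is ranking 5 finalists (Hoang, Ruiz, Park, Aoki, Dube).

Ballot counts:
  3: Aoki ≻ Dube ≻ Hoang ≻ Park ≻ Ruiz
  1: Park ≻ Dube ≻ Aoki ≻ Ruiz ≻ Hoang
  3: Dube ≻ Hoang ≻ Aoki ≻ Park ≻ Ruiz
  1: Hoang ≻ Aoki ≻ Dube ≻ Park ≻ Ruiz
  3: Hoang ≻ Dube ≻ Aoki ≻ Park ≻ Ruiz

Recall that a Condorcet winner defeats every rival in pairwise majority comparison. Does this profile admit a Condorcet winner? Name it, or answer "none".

Pairwise majorities:
Hoang vs Ruiz: 10 to 1, Hoang.
Hoang vs Park: 10 to 1, Hoang.
Hoang vs Aoki: Hoang preferred on 3+1+3 = 7 ballots; Hoang wins 7–4.
Hoang vs Dube: 1+3 = 4 for Hoang, 7 for Dube — Dube by 7–4.
Ruiz vs Park: 0 to 11, Park.
Ruiz vs Aoki: Ruiz preferred on 0 ballots; Aoki wins 11–0.
Ruiz vs Dube: Ruiz preferred on 0 ballots; Dube wins 11–0.
Park vs Aoki: Park is ranked higher on 1 ballot, Aoki on 10. Aoki wins 10–1.
Park vs Dube: 1 for Park, 10 for Dube — Dube by 10–1.
Aoki vs Dube: Aoki is ranked higher on 3+1 = 4 ballots, Dube on 7. Dube wins 7–4.
Dube beats each of Hoang, Ruiz, Park, Aoki — Dube is the Condorcet winner.

Dube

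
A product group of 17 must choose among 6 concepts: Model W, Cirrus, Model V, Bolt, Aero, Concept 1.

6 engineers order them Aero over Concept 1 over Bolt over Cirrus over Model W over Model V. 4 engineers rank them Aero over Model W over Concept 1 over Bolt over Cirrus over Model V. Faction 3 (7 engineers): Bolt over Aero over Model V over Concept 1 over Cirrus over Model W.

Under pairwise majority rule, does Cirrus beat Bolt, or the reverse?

Bolt

No ballot ranks Cirrus above Bolt: 0.
Ballots ranking Bolt above Cirrus: 17 − 0 = 17.
Bolt wins the head-to-head 17–0.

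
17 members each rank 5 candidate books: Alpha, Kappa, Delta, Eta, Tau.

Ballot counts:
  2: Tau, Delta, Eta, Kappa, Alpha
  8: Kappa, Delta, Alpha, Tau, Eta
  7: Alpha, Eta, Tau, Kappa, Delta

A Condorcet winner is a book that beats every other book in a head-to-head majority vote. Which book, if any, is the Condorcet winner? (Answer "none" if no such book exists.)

none

Check each pair by majority over 17 ballots:
Alpha vs Kappa: 7 for Alpha, 10 for Kappa — Kappa by 10–7.
Alpha vs Delta: Alpha preferred on 7 ballots; Delta wins 10–7.
Alpha vs Eta: Alpha preferred on 8+7 = 15 ballots; Alpha wins 15–2.
Alpha vs Tau: Alpha is ranked higher on 8+7 = 15 ballots, Tau on 2. Alpha wins 15–2.
Kappa vs Delta: 15 to 2, Kappa.
Kappa vs Eta: Kappa is ranked higher on 8 ballots, Eta on 9. Eta wins 9–8.
Kappa vs Tau: 8 to 9, Tau.
Delta vs Eta: 2+8 = 10 for Delta, 7 for Eta — Delta by 10–7.
Delta vs Tau: 8 to 9, Tau.
Eta vs Tau: Eta preferred on 7 ballots; Tau wins 10–7.
No book is unbeaten: Alpha loses to Kappa; Kappa loses to Eta; Delta loses to Kappa; Eta loses to Alpha; Tau loses to Alpha. In particular Alpha > Eta > Kappa > Alpha is a majority cycle — no Condorcet winner exists.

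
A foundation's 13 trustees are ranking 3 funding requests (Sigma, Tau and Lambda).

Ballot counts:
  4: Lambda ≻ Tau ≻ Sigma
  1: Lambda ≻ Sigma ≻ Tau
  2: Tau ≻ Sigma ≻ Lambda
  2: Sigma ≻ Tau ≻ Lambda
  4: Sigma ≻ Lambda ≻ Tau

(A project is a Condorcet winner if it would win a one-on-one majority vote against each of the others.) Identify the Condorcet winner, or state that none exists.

Pairwise majorities:
Sigma vs Tau: Sigma, 7–6.
Sigma vs Lambda: 8 to 5, Sigma.
Tau vs Lambda: 2+2 = 4 for Tau, 9 for Lambda — Lambda by 9–4.
Sigma defeats every rival head-to-head and is the Condorcet winner.

Sigma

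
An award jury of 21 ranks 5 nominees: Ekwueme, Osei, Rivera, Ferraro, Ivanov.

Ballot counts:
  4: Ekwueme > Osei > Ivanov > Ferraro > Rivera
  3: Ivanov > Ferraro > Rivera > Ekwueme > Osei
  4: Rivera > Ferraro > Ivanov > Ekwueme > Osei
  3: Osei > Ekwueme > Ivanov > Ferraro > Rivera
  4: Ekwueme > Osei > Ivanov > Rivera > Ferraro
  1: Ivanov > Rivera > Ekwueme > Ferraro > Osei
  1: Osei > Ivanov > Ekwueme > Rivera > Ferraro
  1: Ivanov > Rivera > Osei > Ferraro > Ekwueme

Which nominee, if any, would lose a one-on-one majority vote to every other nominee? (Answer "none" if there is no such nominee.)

Ferraro

Head-to-head results (21 jurors):
Ekwueme vs Osei: Ekwueme, 16–5.
Ekwueme vs Rivera: Ekwueme wins 12–9.
Ekwueme vs Ferraro: 13 to 8, Ekwueme.
Ekwueme vs Ivanov: Ekwueme is ranked higher on 4+3+4 = 11 ballots, Ivanov on 10. Ekwueme wins 11–10.
Osei vs Rivera: Osei, 12–9.
Osei vs Ferraro: Osei wins 13–8.
Osei vs Ivanov: Osei wins 12–9.
Rivera vs Ferraro: Rivera, 11–10.
Rivera vs Ivanov: Ivanov, 17–4.
Ferraro vs Ivanov: 4 to 17, Ivanov.
Ferraro loses to every other nominee — it is the Condorcet loser.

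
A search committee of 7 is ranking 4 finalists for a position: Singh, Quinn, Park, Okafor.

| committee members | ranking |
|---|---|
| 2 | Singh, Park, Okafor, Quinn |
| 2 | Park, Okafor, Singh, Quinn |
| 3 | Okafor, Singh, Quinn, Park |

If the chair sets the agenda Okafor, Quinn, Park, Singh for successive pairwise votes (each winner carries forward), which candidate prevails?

Round 1: Okafor vs Quinn — 7–0, Okafor advances.
Round 2: Okafor vs Park — 3–4, Park advances.
Round 3: Park vs Singh — 2–5, Singh advances.
Singh survives the agenda.

Singh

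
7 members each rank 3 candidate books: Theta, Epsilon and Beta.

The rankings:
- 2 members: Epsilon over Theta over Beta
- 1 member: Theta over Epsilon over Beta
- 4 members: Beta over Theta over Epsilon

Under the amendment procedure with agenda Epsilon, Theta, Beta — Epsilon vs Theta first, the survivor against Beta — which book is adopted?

Round 1: Epsilon vs Theta — 2–5, Theta advances.
Round 2: Theta vs Beta — 3–4, Beta advances.
The agenda winner is Beta.

Beta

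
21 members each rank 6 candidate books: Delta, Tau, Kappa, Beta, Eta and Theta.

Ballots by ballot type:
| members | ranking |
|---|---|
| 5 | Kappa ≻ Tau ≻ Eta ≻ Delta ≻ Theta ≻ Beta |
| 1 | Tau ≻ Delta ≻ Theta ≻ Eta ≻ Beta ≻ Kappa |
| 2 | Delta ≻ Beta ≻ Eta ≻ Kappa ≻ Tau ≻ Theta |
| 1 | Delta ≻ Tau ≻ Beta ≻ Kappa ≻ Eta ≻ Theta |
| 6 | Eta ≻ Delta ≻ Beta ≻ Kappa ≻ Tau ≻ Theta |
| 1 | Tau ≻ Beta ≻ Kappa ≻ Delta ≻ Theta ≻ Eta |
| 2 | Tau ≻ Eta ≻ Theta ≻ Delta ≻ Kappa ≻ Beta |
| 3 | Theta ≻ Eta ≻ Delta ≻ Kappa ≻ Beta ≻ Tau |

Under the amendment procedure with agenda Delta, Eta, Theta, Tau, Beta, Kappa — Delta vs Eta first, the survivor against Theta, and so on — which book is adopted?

Round 1: Delta vs Eta — 5–16, Eta advances.
Round 2: Eta vs Theta — 16–5, Eta advances.
Round 3: Eta vs Tau — 11–10, Eta advances.
Round 4: Eta vs Beta — 17–4, Eta advances.
Round 5: Eta vs Kappa — 14–7, Eta advances.
The agenda winner is Eta.

Eta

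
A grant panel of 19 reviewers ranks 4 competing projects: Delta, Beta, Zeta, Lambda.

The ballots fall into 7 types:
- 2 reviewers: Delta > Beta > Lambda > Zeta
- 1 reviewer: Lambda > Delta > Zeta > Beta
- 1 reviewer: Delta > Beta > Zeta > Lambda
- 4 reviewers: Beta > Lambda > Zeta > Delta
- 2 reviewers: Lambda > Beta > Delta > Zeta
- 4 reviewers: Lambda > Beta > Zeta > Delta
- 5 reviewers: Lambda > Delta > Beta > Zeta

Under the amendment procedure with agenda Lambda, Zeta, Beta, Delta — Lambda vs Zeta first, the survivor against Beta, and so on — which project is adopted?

Round 1: Lambda vs Zeta — 18–1, Lambda advances.
Round 2: Lambda vs Beta — 12–7, Lambda advances.
Round 3: Lambda vs Delta — 16–3, Lambda advances.
The agenda winner is Lambda.

Lambda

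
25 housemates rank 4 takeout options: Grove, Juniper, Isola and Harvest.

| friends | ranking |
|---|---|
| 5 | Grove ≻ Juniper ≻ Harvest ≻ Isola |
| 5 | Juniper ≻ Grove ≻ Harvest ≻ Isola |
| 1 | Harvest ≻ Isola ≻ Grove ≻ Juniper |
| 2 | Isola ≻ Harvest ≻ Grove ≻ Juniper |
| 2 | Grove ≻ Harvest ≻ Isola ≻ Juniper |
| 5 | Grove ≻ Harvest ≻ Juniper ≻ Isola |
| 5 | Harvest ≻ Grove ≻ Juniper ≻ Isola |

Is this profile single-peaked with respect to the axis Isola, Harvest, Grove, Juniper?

yes

Axis positions: Isola=1, Harvest=2, Grove=3, Juniper=4.
Cluster 1 (peak Grove at position 3): ranking walks positions 3-4-2-1, expanding outward from the peak — single-peaked.
Cluster 2 (peak Juniper at position 4): ranking walks positions 4-3-2-1, expanding outward from the peak — single-peaked.
Cluster 3 (peak Harvest at position 2): ranking walks positions 2-1-3-4, expanding outward from the peak — single-peaked.
Cluster 4 (peak Isola at position 1): ranking walks positions 1-2-3-4, expanding outward from the peak — single-peaked.
Cluster 5 (peak Grove at position 3): ranking walks positions 3-2-1-4, expanding outward from the peak — single-peaked.
Cluster 6 (peak Grove at position 3): ranking walks positions 3-2-4-1, expanding outward from the peak — single-peaked.
Cluster 7 (peak Harvest at position 2): ranking walks positions 2-3-4-1, expanding outward from the peak — single-peaked.
Every ranking is single-peaked on this axis.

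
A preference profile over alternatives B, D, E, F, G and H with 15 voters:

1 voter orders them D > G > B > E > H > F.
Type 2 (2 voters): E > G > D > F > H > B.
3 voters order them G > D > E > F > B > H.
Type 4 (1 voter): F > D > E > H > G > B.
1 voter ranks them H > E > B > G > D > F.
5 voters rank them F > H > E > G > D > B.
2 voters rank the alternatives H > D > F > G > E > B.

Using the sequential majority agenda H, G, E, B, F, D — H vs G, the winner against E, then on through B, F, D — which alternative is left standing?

D

Round 1: H vs G — 9–6, H advances.
Round 2: H vs E — 8–7, H advances.
Round 3: H vs B — 11–4, H advances.
Round 4: H vs F — 4–11, F advances.
Round 5: F vs D — 6–9, D advances.
The agenda winner is D.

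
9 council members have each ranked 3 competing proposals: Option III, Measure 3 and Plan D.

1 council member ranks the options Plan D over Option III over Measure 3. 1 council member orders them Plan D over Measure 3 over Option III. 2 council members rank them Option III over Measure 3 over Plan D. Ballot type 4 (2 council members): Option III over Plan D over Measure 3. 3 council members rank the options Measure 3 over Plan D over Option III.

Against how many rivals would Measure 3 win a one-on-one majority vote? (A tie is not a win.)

1

Measure 3 against each rival (9 council members):
Measure 3 vs Option III: Measure 3 preferred on 1+3 = 4 ballots; Option III wins 5–4.
Measure 3 vs Plan D: Measure 3 is ranked higher on 2+3 = 5 ballots, Plan D on 4. Measure 3 wins 5–4.
Measure 3 beats Plan D; loses to Option III — 1 pairwise win.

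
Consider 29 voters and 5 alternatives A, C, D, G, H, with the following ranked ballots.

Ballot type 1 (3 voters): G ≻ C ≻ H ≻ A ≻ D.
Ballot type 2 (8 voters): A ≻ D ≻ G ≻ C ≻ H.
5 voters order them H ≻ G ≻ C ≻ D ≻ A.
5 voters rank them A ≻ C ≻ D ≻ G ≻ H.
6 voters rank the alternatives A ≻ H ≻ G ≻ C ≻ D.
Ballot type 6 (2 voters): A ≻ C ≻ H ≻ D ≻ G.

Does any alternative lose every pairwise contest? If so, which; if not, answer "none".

Head-to-head results (29 voters):
A–C: A 21–8.
A–D: A 24–5.
A vs G: A, 21–8.
A vs H: A preferred on 8+5+6+2 = 21 ballots; A wins 21–8.
C–D: C 21–8.
C vs G: G, 22–7.
C vs H: C preferred on 3+8+5+2 = 18 ballots; C wins 18–11.
D vs G: D is ranked higher on 8+5+2 = 15 ballots, G on 14. D wins 15–14.
D vs H: 8+5 = 13 for D, 16 for H — H by 16–13.
G vs H: G wins 16–13.
Every alternative wins at least one matchup (A beats C; C beats D; D beats G; G beats C; H beats D), so there is no Condorcet loser.

none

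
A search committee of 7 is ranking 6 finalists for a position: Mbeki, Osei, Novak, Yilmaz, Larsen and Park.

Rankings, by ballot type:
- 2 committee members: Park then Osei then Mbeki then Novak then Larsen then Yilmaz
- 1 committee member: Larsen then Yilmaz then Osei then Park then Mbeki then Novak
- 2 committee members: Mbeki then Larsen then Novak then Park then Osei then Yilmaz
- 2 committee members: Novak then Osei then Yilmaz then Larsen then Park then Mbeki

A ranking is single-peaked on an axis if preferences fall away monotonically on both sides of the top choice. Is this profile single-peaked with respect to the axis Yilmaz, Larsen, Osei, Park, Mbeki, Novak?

Axis positions: Yilmaz=1, Larsen=2, Osei=3, Park=4, Mbeki=5, Novak=6.
Ballot type 1 (peak Park at position 4): ranking walks positions 4-3-5-6-2-1, expanding outward from the peak — single-peaked.
Ballot type 2 (peak Larsen at position 2): ranking walks positions 2-1-3-4-5-6, expanding outward from the peak — single-peaked.
Ballot type 3: ranking walks positions 5-2-6-4-3-1; Larsen is ranked above Park even though Park lies between Larsen and the peak Mbeki on the axis — preferences dip and rise again. Not single-peaked.
Ballot type 4: ranking walks positions 6-3-1-2-4-5; Osei is ranked above Mbeki even though Mbeki lies between Osei and the peak Novak on the axis — preferences dip and rise again. Not single-peaked.
Ballot type 3 violates single-peakedness, so the profile is not single-peaked on this axis.

no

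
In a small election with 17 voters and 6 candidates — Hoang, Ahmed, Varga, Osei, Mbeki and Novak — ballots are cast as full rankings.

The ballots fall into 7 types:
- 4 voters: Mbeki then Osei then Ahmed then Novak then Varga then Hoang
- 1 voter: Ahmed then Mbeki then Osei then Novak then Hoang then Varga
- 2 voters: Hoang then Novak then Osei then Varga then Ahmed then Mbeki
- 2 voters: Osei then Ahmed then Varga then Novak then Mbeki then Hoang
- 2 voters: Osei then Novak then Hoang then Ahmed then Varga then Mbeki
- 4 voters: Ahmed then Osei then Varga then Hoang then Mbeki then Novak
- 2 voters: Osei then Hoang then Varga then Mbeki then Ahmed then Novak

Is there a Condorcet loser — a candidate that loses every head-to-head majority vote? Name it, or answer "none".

none

Pairwise majorities:
Hoang vs Ahmed: Ahmed wins 11–6.
Hoang vs Varga: 7 to 10, Varga.
Hoang vs Osei: Hoang preferred on 2 ballots; Osei wins 15–2.
Hoang vs Mbeki: Hoang wins 10–7.
Hoang vs Novak: Novak wins 9–8.
Ahmed vs Varga: 13 to 4, Ahmed.
Ahmed vs Osei: Osei, 12–5.
Ahmed vs Mbeki: Ahmed preferred on 1+2+2+2+4 = 11 ballots; Ahmed wins 11–6.
Ahmed vs Novak: 4+1+2+4+2 = 13 for Ahmed, 4 for Novak — Ahmed by 13–4.
Varga vs Osei: Osei wins 17–0.
Varga vs Mbeki: Varga preferred on 2+2+2+4+2 = 12 ballots; Varga wins 12–5.
Varga vs Novak: Novak wins 9–8.
Osei vs Mbeki: Osei is ranked higher on 2+2+2+4+2 = 12 ballots, Mbeki on 5. Osei wins 12–5.
Osei vs Novak: Osei is ranked higher on 4+1+2+2+4+2 = 15 ballots, Novak on 2. Osei wins 15–2.
Mbeki vs Novak: Mbeki wins 11–6.
No candidate is winless: Hoang beats Mbeki; Ahmed beats Hoang; Varga beats Hoang; Osei beats Hoang; Mbeki beats Novak; Novak beats Hoang. There is no Condorcet loser.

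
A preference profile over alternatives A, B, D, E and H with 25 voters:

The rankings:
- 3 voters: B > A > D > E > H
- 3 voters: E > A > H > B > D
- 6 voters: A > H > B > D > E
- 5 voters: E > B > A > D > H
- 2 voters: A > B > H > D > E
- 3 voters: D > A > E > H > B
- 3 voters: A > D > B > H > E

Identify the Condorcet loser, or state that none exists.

H

Head-to-head results (25 voters):
A vs B: A preferred on 3+6+2+3+3 = 17 ballots; A wins 17–8.
A vs D: 22 to 3, A.
A vs E: 17 to 8, A.
A vs H: A, 25–0.
B–D: B 19–6.
B–E: B 14–11.
B vs H: 3+5+2+3 = 13 for B, 12 for H — B by 13–12.
D–E: D 17–8.
D vs H: D is ranked higher on 3+5+3+3 = 14 ballots, H on 11. D wins 14–11.
E vs H: E, 14–11.
H loses to every other alternative — it is the Condorcet loser.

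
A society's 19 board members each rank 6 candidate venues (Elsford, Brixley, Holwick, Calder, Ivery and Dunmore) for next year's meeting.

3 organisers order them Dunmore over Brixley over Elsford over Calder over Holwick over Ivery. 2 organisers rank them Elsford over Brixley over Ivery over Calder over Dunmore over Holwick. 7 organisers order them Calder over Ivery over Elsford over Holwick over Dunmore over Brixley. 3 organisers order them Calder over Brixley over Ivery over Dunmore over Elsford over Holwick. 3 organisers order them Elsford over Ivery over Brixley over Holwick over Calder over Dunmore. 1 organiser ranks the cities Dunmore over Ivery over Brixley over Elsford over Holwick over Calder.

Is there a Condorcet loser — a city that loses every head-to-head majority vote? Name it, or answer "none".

Pairwise majorities:
Elsford–Brixley: Elsford 12–7.
Elsford–Holwick: Elsford 19–0.
Elsford vs Calder: Calder, 10–9.
Elsford vs Ivery: Ivery, 11–8.
Elsford vs Dunmore: Elsford wins 12–7.
Brixley vs Holwick: 12 to 7, Brixley.
Brixley vs Calder: Brixley preferred on 3+2+3+1 = 9 ballots; Calder wins 10–9.
Brixley vs Ivery: Ivery wins 11–8.
Brixley vs Dunmore: Dunmore wins 11–8.
Holwick vs Calder: Calder wins 15–4.
Holwick vs Ivery: 3 for Holwick, 16 for Ivery — Ivery by 16–3.
Holwick–Dunmore: Holwick 10–9.
Calder vs Ivery: Calder wins 13–6.
Calder vs Dunmore: Calder wins 15–4.
Ivery vs Dunmore: 15 to 4, Ivery.
Every city wins at least one matchup (Elsford beats Brixley; Brixley beats Holwick; Holwick beats Dunmore; Calder beats Elsford; Ivery beats Elsford; Dunmore beats Brixley), so there is no Condorcet loser.

none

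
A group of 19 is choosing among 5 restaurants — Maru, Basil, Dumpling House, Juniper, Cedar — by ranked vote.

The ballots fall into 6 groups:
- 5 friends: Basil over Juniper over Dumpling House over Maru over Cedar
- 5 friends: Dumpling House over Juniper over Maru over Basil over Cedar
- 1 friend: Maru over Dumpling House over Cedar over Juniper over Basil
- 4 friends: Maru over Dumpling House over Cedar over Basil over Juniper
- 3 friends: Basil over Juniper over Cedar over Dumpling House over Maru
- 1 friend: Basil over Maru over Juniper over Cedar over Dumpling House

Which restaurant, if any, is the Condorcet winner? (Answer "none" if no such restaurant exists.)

Pairwise majorities:
Maru vs Basil: Maru preferred on 5+1+4 = 10 ballots; Maru wins 10–9.
Maru vs Dumpling House: 1+4+1 = 6 for Maru, 13 for Dumpling House — Dumpling House by 13–6.
Maru vs Juniper: Juniper, 13–6.
Maru vs Cedar: Maru wins 16–3.
Basil vs Dumpling House: Dumpling House wins 10–9.
Basil vs Juniper: 5+4+3+1 = 13 for Basil, 6 for Juniper — Basil by 13–6.
Basil vs Cedar: Basil is ranked higher on 5+5+3+1 = 14 ballots, Cedar on 5. Basil wins 14–5.
Dumpling House vs Juniper: Dumpling House preferred on 5+1+4 = 10 ballots; Dumpling House wins 10–9.
Dumpling House vs Cedar: 15 to 4, Dumpling House.
Juniper vs Cedar: 14 to 5, Juniper.
Dumpling House beats each of Maru, Basil, Juniper, Cedar — Dumpling House is the Condorcet winner.

Dumpling House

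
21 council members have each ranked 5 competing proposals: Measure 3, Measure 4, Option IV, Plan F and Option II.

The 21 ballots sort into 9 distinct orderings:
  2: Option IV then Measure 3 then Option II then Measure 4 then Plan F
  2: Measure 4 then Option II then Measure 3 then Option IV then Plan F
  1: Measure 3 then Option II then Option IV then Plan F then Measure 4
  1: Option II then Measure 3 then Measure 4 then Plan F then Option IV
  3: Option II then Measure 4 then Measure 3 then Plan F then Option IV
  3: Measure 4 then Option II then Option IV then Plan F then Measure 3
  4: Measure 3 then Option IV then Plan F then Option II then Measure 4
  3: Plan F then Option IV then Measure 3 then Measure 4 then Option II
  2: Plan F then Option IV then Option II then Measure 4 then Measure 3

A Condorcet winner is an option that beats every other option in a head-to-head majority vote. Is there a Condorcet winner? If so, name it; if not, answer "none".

none

Pairwise majorities:
Measure 3 vs Measure 4: 11 to 10, Measure 3.
Measure 3 vs Option IV: 11 to 10, Measure 3.
Measure 3 vs Plan F: Measure 3, 13–8.
Measure 3 vs Option II: 2+1+4+3 = 10 for Measure 3, 11 for Option II — Option II by 11–10.
Measure 4–Option IV: Option IV 12–9.
Measure 4 vs Plan F: 2+2+1+3+3 = 11 for Measure 4, 10 for Plan F — Measure 4 by 11–10.
Measure 4 vs Option II: Measure 4 is ranked higher on 2+3+3 = 8 ballots, Option II on 13. Option II wins 13–8.
Option IV–Plan F: Option IV 12–9.
Option IV vs Option II: Option IV wins 11–10.
Plan F vs Option II: 4+3+2 = 9 for Plan F, 12 for Option II — Option II by 12–9.
Every option loses at least once (Measure 3 loses to Option II; Measure 4 loses to Measure 3; Option IV loses to Measure 3; Plan F loses to Measure 3; Option II loses to Option IV). The majority relation contains the cycle Measure 3 → Option IV → Option II → Measure 3, so there is no Condorcet winner.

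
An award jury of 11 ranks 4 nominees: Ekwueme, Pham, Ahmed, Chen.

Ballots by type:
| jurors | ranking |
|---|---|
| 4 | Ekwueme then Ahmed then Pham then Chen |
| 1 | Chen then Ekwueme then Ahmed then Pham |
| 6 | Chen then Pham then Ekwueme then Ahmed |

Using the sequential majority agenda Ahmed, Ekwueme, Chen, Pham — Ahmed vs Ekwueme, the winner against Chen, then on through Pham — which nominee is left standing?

Round 1: Ahmed vs Ekwueme — 0–11, Ekwueme advances.
Round 2: Ekwueme vs Chen — 4–7, Chen advances.
Round 3: Chen vs Pham — 7–4, Chen advances.
Chen survives the agenda.

Chen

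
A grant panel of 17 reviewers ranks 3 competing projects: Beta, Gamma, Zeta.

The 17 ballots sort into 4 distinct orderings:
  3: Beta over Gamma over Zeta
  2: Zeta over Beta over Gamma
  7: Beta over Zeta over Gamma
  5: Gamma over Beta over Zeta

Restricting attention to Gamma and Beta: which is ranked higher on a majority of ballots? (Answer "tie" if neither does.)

Beta

Ballots ranking Gamma above Beta: 5.
Ballots ranking Beta above Gamma: 17 − 5 = 12.
Beta wins the head-to-head 12–5.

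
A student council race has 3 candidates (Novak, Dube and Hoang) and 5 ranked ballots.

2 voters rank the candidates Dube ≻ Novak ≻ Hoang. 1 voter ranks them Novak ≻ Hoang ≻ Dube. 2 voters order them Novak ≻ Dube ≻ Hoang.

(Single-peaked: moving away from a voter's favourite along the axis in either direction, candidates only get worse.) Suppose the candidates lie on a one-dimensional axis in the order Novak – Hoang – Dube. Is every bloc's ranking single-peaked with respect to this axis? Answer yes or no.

no

Axis positions: Novak=1, Hoang=2, Dube=3.
Bloc 1: ranking walks positions 3-1-2; Novak is ranked above Hoang even though Hoang lies between Novak and the peak Dube on the axis — preferences dip and rise again. Not single-peaked.
Bloc 2 (peak Novak at position 1): ranking walks positions 1-2-3, expanding outward from the peak — single-peaked.
Bloc 3: ranking walks positions 1-3-2; Dube is ranked above Hoang even though Hoang lies between Dube and the peak Novak on the axis — preferences dip and rise again. Not single-peaked.
Bloc 1 violates single-peakedness, so the profile is not single-peaked on this axis.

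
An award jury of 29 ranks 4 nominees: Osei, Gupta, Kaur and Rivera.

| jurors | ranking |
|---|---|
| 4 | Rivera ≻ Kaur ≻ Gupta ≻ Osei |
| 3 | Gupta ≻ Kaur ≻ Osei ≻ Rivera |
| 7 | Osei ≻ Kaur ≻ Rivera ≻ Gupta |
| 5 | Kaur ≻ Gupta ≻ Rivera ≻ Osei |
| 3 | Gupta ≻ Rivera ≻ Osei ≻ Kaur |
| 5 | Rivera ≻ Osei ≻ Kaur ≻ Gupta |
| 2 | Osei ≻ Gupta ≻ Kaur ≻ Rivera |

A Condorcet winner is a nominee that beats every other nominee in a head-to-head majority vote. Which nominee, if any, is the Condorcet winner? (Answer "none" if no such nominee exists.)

none

Check each pair by majority over 29 ballots:
Osei vs Gupta: Gupta wins 15–14.
Osei vs Kaur: Osei wins 17–12.
Osei–Rivera: Rivera 17–12.
Gupta–Kaur: Kaur 21–8.
Gupta–Rivera: Rivera 16–13.
Kaur vs Rivera: Kaur, 17–12.
Every nominee loses at least once (Osei loses to Gupta; Gupta loses to Kaur; Kaur loses to Osei; Rivera loses to Kaur). The majority relation contains the cycle Osei beats Kaur beats Gupta beats Osei, so there is no Condorcet winner.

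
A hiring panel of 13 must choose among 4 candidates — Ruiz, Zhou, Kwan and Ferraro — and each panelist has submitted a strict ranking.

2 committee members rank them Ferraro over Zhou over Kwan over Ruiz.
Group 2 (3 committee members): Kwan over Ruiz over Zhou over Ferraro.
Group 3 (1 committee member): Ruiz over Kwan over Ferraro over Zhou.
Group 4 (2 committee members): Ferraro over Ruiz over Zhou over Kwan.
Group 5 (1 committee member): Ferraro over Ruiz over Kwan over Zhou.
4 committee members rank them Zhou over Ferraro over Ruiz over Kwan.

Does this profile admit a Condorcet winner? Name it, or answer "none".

none

Head-to-head results (13 committee members):
Ruiz vs Zhou: Ruiz, 7–6.
Ruiz vs Kwan: 1+2+1+4 = 8 for Ruiz, 5 for Kwan — Ruiz by 8–5.
Ruiz–Ferraro: Ferraro 9–4.
Zhou vs Kwan: 2+2+4 = 8 for Zhou, 5 for Kwan — Zhou by 8–5.
Zhou vs Ferraro: Zhou, 7–6.
Kwan vs Ferraro: Ferraro, 9–4.
Each candidate drops at least one matchup (Ruiz loses to Ferraro; Zhou loses to Ruiz; Kwan loses to Ruiz; Ferraro loses to Zhou); the cycle Ruiz → Zhou → Ferraro → Ruiz rules out a Condorcet winner.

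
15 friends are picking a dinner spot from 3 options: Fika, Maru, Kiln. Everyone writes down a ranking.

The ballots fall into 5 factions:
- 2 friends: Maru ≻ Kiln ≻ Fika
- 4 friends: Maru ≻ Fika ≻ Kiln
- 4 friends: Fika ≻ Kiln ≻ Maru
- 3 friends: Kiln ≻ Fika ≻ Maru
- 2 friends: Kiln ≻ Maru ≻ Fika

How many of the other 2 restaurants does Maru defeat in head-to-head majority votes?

1

Maru against each rival (15 friends):
Maru–Fika: Maru 8–7.
Maru–Kiln: Kiln 9–6.
Maru beats Fika; loses to Kiln — 1 pairwise win.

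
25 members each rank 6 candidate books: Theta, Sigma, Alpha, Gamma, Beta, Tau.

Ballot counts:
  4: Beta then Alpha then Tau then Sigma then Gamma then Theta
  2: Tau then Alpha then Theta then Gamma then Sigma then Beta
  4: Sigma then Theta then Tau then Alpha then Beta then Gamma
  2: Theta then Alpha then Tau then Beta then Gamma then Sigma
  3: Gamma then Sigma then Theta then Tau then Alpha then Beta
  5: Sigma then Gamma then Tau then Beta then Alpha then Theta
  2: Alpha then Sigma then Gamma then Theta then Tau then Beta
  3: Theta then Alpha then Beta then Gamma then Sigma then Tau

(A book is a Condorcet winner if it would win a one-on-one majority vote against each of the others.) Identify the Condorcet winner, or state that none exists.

Head-to-head results (25 members):
Theta–Sigma: Sigma 18–7.
Theta vs Alpha: Alpha, 13–12.
Theta vs Gamma: Gamma, 14–11.
Theta vs Beta: Theta wins 16–9.
Theta vs Tau: Theta wins 14–11.
Sigma vs Alpha: Alpha wins 13–12.
Sigma vs Gamma: Sigma, 15–10.
Sigma–Beta: Sigma 16–9.
Sigma vs Tau: Sigma wins 17–8.
Alpha–Gamma: Alpha 17–8.
Alpha vs Beta: Alpha, 16–9.
Alpha vs Tau: Tau wins 14–11.
Gamma vs Beta: Beta wins 13–12.
Gamma vs Tau: Gamma wins 13–12.
Beta vs Tau: Tau, 18–7.
Every book loses at least once (Theta loses to Sigma; Sigma loses to Alpha; Alpha loses to Tau; Gamma loses to Sigma; Beta loses to Theta; Tau loses to Theta). The majority relation contains the cycle Theta → Beta → Gamma → Theta, so there is no Condorcet winner.

none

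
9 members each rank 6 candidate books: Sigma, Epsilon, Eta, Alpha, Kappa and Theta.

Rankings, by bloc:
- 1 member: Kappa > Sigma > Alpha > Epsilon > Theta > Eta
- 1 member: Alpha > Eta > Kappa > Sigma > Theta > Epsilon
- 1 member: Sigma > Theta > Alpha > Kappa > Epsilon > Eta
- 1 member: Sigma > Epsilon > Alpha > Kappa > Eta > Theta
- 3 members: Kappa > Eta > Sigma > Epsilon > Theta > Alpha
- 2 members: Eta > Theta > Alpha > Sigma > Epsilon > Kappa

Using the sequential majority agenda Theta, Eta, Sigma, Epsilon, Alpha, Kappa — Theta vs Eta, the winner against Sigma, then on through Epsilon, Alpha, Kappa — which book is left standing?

Kappa

Round 1: Theta vs Eta — 2–7, Eta advances.
Round 2: Eta vs Sigma — 6–3, Eta advances.
Round 3: Eta vs Epsilon — 6–3, Eta advances.
Round 4: Eta vs Alpha — 5–4, Eta advances.
Round 5: Eta vs Kappa — 3–6, Kappa advances.
The agenda winner is Kappa.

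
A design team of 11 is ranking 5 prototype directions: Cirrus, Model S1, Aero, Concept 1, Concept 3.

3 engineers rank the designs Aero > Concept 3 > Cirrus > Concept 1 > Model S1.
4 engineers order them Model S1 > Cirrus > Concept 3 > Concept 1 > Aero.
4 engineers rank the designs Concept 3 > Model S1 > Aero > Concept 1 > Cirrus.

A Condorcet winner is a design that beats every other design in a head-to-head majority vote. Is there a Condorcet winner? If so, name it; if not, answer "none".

Check each pair by majority over 11 ballots:
Cirrus vs Model S1: Cirrus is ranked higher on 3 ballots, Model S1 on 8. Model S1 wins 8–3.
Cirrus vs Aero: 4 for Cirrus, 7 for Aero — Aero by 7–4.
Cirrus vs Concept 1: 7 to 4, Cirrus.
Cirrus vs Concept 3: Cirrus is ranked higher on 4 ballots, Concept 3 on 7. Concept 3 wins 7–4.
Model S1 vs Aero: Model S1 is ranked higher on 4+4 = 8 ballots, Aero on 3. Model S1 wins 8–3.
Model S1 vs Concept 1: Model S1 is ranked higher on 4+4 = 8 ballots, Concept 1 on 3. Model S1 wins 8–3.
Model S1 vs Concept 3: 4 to 7, Concept 3.
Aero vs Concept 1: Aero preferred on 3+4 = 7 ballots; Aero wins 7–4.
Aero vs Concept 3: Aero is ranked higher on 3 ballots, Concept 3 on 8. Concept 3 wins 8–3.
Concept 1 vs Concept 3: Concept 1 is ranked higher on 0 ballots, Concept 3 on 11. Concept 3 wins 11–0.
Concept 3 wins every pairwise contest, so Concept 3 is the Condorcet winner.

Concept 3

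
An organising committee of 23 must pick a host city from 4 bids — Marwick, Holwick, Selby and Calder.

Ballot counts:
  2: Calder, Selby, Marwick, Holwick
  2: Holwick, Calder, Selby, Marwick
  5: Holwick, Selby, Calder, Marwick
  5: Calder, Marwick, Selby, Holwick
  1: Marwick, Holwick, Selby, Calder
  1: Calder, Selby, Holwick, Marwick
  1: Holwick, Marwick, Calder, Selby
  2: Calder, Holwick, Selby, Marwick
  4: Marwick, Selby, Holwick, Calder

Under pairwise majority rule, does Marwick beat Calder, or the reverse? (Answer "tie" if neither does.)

Calder

Ballots ranking Marwick above Calder: 1 + 1 + 4 = 6.
Ballots ranking Calder above Marwick: 23 − 6 = 17.
Calder wins the head-to-head 17–6.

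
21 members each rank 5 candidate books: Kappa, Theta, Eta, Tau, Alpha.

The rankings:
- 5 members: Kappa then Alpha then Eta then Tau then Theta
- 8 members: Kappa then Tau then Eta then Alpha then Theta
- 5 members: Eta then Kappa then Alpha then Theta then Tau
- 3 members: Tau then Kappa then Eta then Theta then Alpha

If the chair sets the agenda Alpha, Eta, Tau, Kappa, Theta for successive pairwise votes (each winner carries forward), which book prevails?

Kappa

Round 1: Alpha vs Eta — 5–16, Eta advances.
Round 2: Eta vs Tau — 10–11, Tau advances.
Round 3: Tau vs Kappa — 3–18, Kappa advances.
Round 4: Kappa vs Theta — 21–0, Kappa advances.
Kappa survives the agenda.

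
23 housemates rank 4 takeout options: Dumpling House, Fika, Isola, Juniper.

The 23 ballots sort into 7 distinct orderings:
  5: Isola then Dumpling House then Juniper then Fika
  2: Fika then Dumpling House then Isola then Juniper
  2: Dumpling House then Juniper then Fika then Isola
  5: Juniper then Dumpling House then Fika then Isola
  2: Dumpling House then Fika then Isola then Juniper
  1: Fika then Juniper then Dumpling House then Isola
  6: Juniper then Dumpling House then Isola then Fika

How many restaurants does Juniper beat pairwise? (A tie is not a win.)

3

Juniper against each rival (23 friends):
Juniper vs Dumpling House: Juniper preferred on 5+1+6 = 12 ballots; Juniper wins 12–11.
Juniper vs Fika: 18 to 5, Juniper.
Juniper vs Isola: Juniper, 14–9.
Juniper beats Dumpling House, Fika, Isola — 3 pairwise wins.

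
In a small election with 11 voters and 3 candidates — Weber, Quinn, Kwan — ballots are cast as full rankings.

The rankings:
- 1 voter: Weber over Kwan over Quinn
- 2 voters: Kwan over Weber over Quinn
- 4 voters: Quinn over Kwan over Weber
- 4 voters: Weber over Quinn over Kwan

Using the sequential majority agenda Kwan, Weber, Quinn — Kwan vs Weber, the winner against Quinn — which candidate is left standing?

Quinn

Round 1: Kwan vs Weber — 6–5, Kwan advances.
Round 2: Kwan vs Quinn — 3–8, Quinn advances.
Quinn survives the agenda.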